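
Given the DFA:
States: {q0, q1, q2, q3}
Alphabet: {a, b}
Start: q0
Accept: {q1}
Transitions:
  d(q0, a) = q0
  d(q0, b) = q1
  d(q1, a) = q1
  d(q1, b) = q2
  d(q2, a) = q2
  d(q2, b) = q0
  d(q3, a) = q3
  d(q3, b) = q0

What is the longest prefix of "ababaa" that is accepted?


Run the DFA, marking each prefix where the state is accepting:
  "" -> q0 [reject]
  "a" -> q0 [reject]
  "ab" -> q1 [accept]
  "aba" -> q1 [accept]
  "abab" -> q2 [reject]
  "ababa" -> q2 [reject]
  "ababaa" -> q2 [reject]

"aba"


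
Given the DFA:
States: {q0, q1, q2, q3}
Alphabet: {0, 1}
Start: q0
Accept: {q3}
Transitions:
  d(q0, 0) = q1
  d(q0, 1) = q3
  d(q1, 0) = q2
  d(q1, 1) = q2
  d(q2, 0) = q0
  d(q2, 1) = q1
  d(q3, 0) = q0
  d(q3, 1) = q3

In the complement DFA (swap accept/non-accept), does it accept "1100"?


Trace: q0 -> q3 -> q3 -> q0 -> q1
Final: q1
Original accept: {q3}
Complement: q1 is not in original accept

Yes, complement accepts (original rejects)


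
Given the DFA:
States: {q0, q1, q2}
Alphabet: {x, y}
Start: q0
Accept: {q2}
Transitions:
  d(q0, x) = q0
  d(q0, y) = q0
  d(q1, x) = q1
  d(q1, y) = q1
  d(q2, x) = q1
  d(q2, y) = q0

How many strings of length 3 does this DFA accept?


Enumerating all length-3 strings:
  "xxx" -> q0 [reject]
  "xxy" -> q0 [reject]
  "xyx" -> q0 [reject]
  "xyy" -> q0 [reject]
  "yxx" -> q0 [reject]
  "yxy" -> q0 [reject]
  "yyx" -> q0 [reject]
  "yyy" -> q0 [reject]

0 out of 8


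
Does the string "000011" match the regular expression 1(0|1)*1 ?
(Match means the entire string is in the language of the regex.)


|string| = 6; first = '0'; last = '1'

No, "000011" does not match 1(0|1)*1


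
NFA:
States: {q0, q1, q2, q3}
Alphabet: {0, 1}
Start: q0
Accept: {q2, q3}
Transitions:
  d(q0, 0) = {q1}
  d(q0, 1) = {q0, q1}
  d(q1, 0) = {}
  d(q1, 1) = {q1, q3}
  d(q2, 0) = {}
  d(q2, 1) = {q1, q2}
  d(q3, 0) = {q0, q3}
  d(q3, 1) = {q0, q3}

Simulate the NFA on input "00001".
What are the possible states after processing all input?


Start: {q0}
  --0--> {q1}
  --0--> {}
  --0--> {}
  --0--> {}
  --1--> {}

{} (empty set, no valid transitions)


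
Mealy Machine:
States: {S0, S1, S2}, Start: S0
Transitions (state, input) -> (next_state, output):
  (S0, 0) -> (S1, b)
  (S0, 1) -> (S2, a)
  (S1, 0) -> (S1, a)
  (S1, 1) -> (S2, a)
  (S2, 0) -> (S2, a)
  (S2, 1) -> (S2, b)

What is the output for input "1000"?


Step-by-step:
  (S0, 1) -> (S2, a)
  (S2, 0) -> (S2, a)
  (S2, 0) -> (S2, a)
  (S2, 0) -> (S2, a)

"aaaa"


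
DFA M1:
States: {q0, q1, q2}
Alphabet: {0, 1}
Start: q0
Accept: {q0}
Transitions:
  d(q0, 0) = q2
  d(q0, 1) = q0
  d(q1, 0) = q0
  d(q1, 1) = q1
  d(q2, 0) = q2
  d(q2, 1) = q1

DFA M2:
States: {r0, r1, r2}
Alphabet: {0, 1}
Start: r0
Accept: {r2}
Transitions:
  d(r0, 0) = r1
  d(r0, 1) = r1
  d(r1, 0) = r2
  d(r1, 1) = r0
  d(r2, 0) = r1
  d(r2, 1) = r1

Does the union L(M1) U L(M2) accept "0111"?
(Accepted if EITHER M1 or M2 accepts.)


M1: final=q1 accepted=False
M2: final=r0 accepted=False

No, union rejects (neither accepts)


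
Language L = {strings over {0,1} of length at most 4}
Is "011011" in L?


length = 6

No, "011011" is not in L


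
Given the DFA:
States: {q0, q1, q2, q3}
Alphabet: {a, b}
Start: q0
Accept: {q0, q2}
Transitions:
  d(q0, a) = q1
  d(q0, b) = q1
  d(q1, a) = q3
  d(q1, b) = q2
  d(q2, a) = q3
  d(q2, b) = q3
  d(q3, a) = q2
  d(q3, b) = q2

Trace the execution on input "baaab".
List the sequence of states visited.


Input: baaab
d(q0, b) = q1
d(q1, a) = q3
d(q3, a) = q2
d(q2, a) = q3
d(q3, b) = q2


q0 -> q1 -> q3 -> q2 -> q3 -> q2


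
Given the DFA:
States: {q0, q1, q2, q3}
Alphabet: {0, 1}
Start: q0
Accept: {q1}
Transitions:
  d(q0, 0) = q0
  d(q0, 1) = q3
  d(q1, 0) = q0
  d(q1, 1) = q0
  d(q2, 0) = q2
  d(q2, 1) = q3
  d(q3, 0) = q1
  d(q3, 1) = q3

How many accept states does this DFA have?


Accept states listed: {q1}
Counting: q1(1)

1


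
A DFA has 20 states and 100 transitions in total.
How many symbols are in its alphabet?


Each state has exactly one transition per symbol.
|alphabet| = transitions / states = 100 / 20 = 5

5


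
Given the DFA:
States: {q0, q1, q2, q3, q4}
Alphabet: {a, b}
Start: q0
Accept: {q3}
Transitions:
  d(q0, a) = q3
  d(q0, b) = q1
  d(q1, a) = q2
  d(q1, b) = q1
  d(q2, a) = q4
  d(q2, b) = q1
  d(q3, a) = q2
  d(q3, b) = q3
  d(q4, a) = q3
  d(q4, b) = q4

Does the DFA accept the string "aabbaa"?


Trace: q0 -> q3 -> q2 -> q1 -> q1 -> q2 -> q4
Final state: q4
Accept states: {q3}

No, rejected (final state q4 is not an accept state)


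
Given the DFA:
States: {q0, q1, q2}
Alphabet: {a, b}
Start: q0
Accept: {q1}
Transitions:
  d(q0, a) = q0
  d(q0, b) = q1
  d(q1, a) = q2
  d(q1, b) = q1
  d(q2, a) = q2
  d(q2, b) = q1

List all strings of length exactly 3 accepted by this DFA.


All strings of length 3: 8 total
Accepted: 4

"aab", "abb", "bab", "bbb"


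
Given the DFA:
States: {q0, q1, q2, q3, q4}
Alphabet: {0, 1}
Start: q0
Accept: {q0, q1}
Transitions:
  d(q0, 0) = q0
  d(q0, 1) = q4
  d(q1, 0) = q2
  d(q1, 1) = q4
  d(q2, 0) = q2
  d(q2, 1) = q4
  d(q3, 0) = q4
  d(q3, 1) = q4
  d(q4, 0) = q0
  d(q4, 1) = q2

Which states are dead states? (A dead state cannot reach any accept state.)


Forward reachability from each state:
  q0 -> reaches accept state q0 (live)
  q1 -> reaches accept state q0 (live)
  q2 -> reaches accept state q0 (live)
  q3 -> reaches accept state q0 (live)
  q4 -> reaches accept state q0 (live)

None (all states can reach an accept state)


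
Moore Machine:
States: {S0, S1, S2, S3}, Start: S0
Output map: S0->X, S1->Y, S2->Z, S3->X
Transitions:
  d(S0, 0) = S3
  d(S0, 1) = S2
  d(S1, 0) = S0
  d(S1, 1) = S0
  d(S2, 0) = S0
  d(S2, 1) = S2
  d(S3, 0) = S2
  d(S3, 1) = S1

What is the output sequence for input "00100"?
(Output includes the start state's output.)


Start: S0 (output X)
  --0--> S3 (output X)
  --0--> S2 (output Z)
  --1--> S2 (output Z)
  --0--> S0 (output X)
  --0--> S3 (output X)

"XXZZXX"


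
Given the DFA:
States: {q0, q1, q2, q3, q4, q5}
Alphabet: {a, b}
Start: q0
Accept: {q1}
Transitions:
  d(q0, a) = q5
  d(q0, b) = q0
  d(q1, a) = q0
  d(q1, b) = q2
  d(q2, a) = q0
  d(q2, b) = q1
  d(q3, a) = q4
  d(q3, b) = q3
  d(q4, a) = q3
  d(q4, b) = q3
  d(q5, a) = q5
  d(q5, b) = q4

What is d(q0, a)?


Looking up transition d(q0, a)

q5


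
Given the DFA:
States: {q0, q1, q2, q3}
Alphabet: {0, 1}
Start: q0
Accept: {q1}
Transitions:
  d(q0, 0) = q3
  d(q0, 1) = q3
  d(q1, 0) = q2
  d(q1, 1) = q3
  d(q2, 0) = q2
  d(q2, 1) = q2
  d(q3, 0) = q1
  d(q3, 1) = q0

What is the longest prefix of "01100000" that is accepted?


Run the DFA, marking each prefix where the state is accepting:
  "" -> q0 [reject]
  "0" -> q3 [reject]
  "01" -> q0 [reject]
  "011" -> q3 [reject]
  "0110" -> q1 [accept]
  "01100" -> q2 [reject]
  "011000" -> q2 [reject]
  "0110000" -> q2 [reject]
  "01100000" -> q2 [reject]

"0110"


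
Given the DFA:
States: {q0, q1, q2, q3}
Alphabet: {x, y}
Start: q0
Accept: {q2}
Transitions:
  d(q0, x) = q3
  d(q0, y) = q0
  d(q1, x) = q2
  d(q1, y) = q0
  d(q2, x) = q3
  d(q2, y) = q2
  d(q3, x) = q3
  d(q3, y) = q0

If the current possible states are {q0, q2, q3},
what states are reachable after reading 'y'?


Apply transition on 'y' from each current state:
  d(q0, y) = q0
  d(q2, y) = q2
  d(q3, y) = q0

{q0, q2}


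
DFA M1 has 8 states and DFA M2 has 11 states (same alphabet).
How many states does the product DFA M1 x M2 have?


Product construction pairs every M1 state with every M2 state.
8 * 11 = 88

88


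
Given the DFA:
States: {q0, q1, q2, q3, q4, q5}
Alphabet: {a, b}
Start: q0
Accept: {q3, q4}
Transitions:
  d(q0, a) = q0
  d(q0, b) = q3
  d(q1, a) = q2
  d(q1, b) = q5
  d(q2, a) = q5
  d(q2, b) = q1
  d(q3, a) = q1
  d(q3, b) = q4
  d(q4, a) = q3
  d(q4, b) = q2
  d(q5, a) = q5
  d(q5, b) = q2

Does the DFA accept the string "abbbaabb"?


Trace: q0 -> q0 -> q3 -> q4 -> q2 -> q5 -> q5 -> q2 -> q1
Final state: q1
Accept states: {q3, q4}

No, rejected (final state q1 is not an accept state)


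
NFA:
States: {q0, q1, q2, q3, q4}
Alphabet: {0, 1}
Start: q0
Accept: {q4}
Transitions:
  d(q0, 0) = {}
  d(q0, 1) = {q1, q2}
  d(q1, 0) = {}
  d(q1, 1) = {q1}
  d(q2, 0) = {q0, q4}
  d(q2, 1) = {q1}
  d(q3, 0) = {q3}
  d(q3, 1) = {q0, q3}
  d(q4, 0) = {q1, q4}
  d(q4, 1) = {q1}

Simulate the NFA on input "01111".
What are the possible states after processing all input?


Start: {q0}
  --0--> {}
  --1--> {}
  --1--> {}
  --1--> {}
  --1--> {}

{} (empty set, no valid transitions)


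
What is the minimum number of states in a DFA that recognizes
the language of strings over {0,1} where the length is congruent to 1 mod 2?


States track (length) mod 2.
Need 2 states: one per remainder 0..1; accept = remainder 1.

2


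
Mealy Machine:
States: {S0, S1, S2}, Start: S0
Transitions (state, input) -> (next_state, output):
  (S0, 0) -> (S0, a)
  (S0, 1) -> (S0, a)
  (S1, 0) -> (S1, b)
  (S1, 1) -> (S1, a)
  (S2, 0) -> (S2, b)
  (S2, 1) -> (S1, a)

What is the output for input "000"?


Step-by-step:
  (S0, 0) -> (S0, a)
  (S0, 0) -> (S0, a)
  (S0, 0) -> (S0, a)

"aaa"


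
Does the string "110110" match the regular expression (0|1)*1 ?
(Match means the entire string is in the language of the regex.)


|string| = 6; first = '1'; last = '0'

No, "110110" does not match (0|1)*1


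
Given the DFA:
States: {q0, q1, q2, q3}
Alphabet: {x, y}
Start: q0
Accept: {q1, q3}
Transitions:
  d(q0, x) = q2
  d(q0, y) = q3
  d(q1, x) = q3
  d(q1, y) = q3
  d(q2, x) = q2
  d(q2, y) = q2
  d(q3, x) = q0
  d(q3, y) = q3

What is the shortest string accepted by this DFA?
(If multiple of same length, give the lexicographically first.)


BFS by string length (lex-first path to each state shown):
  len 0: q0<-""
  len 1: q2<-"x", q3<-"y"
Found accept state at length 1.

"y"


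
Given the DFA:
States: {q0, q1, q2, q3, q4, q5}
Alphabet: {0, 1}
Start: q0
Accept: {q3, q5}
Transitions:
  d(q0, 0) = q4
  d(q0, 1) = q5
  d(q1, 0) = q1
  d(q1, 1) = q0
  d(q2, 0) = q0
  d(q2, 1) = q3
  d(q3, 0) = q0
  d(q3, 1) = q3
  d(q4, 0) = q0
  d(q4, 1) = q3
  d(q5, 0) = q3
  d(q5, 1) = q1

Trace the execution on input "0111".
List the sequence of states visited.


Input: 0111
d(q0, 0) = q4
d(q4, 1) = q3
d(q3, 1) = q3
d(q3, 1) = q3


q0 -> q4 -> q3 -> q3 -> q3


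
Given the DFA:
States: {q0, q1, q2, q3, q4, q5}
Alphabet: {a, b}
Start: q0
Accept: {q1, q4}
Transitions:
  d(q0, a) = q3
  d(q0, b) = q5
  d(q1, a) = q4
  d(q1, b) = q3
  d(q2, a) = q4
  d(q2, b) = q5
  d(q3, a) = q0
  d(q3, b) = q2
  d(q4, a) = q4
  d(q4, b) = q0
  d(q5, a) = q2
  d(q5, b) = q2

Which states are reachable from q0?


BFS from q0:
  layer 0: {q0}
  layer 1: {q3, q5}
  layer 2: {q2}
  layer 3: {q4}

{q0, q2, q3, q4, q5}


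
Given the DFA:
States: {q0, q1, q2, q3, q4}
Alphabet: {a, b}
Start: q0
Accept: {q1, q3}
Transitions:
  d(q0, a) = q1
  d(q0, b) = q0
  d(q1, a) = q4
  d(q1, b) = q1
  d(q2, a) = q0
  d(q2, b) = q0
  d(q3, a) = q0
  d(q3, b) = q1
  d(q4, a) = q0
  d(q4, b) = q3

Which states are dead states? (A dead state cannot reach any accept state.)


Forward reachability from each state:
  q0 -> reaches accept state q1 (live)
  q1 -> reaches accept state q1 (live)
  q2 -> reaches accept state q1 (live)
  q3 -> reaches accept state q1 (live)
  q4 -> reaches accept state q1 (live)

None (all states can reach an accept state)


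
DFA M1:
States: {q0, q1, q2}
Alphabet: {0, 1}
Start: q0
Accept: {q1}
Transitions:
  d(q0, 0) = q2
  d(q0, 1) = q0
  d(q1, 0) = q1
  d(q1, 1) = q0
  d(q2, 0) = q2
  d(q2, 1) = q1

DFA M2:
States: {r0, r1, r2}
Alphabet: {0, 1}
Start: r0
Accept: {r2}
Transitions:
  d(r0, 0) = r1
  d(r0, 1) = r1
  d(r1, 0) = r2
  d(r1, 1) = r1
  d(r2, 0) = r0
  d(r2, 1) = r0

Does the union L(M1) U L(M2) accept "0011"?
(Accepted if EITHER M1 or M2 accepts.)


M1: final=q0 accepted=False
M2: final=r1 accepted=False

No, union rejects (neither accepts)


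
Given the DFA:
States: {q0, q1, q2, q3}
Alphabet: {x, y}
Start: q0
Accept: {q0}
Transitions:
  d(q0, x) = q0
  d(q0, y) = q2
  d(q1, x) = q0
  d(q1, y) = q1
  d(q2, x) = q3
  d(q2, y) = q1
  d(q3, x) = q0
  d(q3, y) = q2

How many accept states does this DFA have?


Accept states listed: {q0}
Counting: q0(1)

1


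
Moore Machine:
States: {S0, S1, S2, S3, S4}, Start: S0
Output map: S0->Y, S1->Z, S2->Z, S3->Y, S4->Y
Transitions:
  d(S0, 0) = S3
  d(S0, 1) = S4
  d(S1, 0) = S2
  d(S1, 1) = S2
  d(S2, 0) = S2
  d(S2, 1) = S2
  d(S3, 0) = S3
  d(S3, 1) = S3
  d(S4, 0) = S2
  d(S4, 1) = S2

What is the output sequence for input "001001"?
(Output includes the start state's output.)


Start: S0 (output Y)
  --0--> S3 (output Y)
  --0--> S3 (output Y)
  --1--> S3 (output Y)
  --0--> S3 (output Y)
  --0--> S3 (output Y)
  --1--> S3 (output Y)

"YYYYYYY"


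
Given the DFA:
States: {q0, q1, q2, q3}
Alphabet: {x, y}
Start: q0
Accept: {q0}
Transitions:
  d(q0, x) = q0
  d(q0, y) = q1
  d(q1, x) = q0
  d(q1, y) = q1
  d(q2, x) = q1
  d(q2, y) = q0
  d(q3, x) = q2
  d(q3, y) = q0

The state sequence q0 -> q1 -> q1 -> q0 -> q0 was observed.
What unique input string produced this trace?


Trace back each transition to find the symbol:
  q0 --[y]--> q1
  q1 --[y]--> q1
  q1 --[x]--> q0
  q0 --[x]--> q0

"yyxx"


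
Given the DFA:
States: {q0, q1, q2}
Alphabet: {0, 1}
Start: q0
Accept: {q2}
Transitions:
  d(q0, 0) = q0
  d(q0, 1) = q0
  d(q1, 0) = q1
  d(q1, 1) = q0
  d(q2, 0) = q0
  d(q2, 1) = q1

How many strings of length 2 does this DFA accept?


Enumerating all length-2 strings:
  "00" -> q0 [reject]
  "01" -> q0 [reject]
  "10" -> q0 [reject]
  "11" -> q0 [reject]

0 out of 4


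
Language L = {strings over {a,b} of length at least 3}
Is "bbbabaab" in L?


length = 8

Yes, "bbbabaab" is in L


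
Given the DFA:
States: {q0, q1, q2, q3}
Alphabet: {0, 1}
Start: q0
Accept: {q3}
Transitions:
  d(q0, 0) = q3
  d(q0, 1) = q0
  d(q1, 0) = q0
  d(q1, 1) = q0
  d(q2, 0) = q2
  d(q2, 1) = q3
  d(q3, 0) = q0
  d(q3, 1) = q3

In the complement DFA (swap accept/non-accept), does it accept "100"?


Trace: q0 -> q0 -> q3 -> q0
Final: q0
Original accept: {q3}
Complement: q0 is not in original accept

Yes, complement accepts (original rejects)


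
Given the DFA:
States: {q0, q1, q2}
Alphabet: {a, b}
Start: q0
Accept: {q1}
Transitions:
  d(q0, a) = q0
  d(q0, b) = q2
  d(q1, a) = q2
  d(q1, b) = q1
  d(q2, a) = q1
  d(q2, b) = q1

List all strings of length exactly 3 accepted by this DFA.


All strings of length 3: 8 total
Accepted: 4

"aba", "abb", "bab", "bbb"


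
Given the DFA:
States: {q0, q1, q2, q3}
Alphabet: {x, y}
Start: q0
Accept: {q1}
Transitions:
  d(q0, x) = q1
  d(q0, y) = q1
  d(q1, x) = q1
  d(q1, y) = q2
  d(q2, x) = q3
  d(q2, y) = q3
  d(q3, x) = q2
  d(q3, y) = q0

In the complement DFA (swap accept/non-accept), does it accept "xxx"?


Trace: q0 -> q1 -> q1 -> q1
Final: q1
Original accept: {q1}
Complement: q1 is in original accept

No, complement rejects (original accepts)


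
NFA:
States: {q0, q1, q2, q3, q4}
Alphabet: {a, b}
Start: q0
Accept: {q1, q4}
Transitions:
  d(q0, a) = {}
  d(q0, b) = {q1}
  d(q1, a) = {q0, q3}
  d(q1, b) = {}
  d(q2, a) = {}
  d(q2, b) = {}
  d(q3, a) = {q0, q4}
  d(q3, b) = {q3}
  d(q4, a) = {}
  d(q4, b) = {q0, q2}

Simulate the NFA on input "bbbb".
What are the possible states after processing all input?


Start: {q0}
  --b--> {q1}
  --b--> {}
  --b--> {}
  --b--> {}

{} (empty set, no valid transitions)


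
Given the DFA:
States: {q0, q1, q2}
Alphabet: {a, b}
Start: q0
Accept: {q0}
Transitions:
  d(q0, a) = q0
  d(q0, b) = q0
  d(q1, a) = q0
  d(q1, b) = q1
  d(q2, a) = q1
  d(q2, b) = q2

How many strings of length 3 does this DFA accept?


Enumerating all length-3 strings:
  "aaa" -> q0 [accept]
  "aab" -> q0 [accept]
  "aba" -> q0 [accept]
  "abb" -> q0 [accept]
  "baa" -> q0 [accept]
  "bab" -> q0 [accept]
  "bba" -> q0 [accept]
  "bbb" -> q0 [accept]

8 out of 8


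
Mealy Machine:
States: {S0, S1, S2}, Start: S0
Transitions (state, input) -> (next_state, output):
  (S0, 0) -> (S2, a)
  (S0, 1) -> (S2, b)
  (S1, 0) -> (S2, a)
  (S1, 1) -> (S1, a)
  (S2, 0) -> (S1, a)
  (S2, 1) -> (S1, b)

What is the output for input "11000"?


Step-by-step:
  (S0, 1) -> (S2, b)
  (S2, 1) -> (S1, b)
  (S1, 0) -> (S2, a)
  (S2, 0) -> (S1, a)
  (S1, 0) -> (S2, a)

"bbaaa"


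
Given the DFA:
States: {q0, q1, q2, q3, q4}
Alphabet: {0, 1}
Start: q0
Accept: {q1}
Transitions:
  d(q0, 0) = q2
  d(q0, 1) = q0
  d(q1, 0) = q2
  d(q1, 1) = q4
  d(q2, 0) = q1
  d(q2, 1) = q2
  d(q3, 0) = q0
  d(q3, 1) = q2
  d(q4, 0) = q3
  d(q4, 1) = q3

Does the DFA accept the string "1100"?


Trace: q0 -> q0 -> q0 -> q2 -> q1
Final state: q1
Accept states: {q1}

Yes, accepted (final state q1 is an accept state)


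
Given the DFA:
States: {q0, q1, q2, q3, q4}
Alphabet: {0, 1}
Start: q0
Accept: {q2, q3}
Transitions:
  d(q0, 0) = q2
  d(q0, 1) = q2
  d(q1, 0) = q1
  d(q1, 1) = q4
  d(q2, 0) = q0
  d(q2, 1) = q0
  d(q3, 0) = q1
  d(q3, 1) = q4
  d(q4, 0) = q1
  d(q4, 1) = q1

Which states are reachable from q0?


BFS from q0:
  layer 0: {q0}
  layer 1: {q2}

{q0, q2}


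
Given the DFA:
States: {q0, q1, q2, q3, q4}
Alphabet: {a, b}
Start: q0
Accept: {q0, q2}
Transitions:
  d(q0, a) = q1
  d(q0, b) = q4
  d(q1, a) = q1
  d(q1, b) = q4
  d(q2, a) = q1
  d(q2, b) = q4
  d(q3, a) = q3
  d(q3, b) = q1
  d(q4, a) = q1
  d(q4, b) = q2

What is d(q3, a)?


Looking up transition d(q3, a)

q3


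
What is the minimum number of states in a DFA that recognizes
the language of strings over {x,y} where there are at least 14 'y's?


States: count = 0, 1, ..., 13, and a final '>= 14' state.
Total: 14 + 1 = 15. Accept = '>= 14' state.

15


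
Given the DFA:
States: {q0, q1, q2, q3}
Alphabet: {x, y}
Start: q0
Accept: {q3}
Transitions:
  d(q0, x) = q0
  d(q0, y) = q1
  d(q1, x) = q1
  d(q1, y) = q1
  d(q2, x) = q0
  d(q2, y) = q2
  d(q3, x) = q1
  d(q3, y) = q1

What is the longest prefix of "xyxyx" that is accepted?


Run the DFA, marking each prefix where the state is accepting:
  "" -> q0 [reject]
  "x" -> q0 [reject]
  "xy" -> q1 [reject]
  "xyx" -> q1 [reject]
  "xyxy" -> q1 [reject]
  "xyxyx" -> q1 [reject]

No prefix is accepted


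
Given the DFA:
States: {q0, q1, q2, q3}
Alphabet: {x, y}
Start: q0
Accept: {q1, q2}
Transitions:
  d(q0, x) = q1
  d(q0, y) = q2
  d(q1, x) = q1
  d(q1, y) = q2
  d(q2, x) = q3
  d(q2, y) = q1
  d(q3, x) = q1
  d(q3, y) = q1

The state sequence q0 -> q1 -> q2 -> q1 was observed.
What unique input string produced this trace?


Trace back each transition to find the symbol:
  q0 --[x]--> q1
  q1 --[y]--> q2
  q2 --[y]--> q1

"xyy"


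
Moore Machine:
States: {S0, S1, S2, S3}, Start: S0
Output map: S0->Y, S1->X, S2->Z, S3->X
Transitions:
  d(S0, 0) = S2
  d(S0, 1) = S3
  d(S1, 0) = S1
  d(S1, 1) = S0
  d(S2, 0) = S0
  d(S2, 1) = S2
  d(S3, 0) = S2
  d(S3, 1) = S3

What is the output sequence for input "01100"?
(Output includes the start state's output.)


Start: S0 (output Y)
  --0--> S2 (output Z)
  --1--> S2 (output Z)
  --1--> S2 (output Z)
  --0--> S0 (output Y)
  --0--> S2 (output Z)

"YZZZYZ"


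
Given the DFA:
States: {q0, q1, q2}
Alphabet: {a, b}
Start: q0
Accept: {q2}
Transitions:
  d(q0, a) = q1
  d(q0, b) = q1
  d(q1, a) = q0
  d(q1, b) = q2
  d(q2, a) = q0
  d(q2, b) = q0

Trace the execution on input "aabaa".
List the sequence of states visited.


Input: aabaa
d(q0, a) = q1
d(q1, a) = q0
d(q0, b) = q1
d(q1, a) = q0
d(q0, a) = q1


q0 -> q1 -> q0 -> q1 -> q0 -> q1


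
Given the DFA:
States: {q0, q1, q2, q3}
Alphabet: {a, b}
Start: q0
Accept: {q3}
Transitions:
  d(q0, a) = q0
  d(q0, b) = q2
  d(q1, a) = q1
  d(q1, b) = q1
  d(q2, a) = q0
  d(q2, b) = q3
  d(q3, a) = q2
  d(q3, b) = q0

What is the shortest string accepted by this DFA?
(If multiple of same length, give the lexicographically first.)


BFS by string length (lex-first path to each state shown):
  len 0: q0<-""
  len 1: q0<-"a", q2<-"b"
  len 2: q0<-"aa", q2<-"ab", q3<-"bb"
Found accept state at length 2.

"bb"


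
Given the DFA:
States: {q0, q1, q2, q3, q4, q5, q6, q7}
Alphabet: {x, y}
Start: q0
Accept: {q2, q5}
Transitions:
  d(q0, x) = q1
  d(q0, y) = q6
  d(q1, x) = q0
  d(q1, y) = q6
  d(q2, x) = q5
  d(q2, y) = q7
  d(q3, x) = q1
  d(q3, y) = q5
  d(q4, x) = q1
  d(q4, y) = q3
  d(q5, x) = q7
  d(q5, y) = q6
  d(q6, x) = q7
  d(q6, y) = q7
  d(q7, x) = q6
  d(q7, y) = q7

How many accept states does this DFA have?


Accept states listed: {q2, q5}
Counting: q2(1) q5(2)

2


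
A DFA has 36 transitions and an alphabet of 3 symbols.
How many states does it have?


Each state has exactly one transition per symbol.
states = transitions / |alphabet| = 36 / 3 = 12

12


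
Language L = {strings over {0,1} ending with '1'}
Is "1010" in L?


last symbol = '0'

No, "1010" is not in L


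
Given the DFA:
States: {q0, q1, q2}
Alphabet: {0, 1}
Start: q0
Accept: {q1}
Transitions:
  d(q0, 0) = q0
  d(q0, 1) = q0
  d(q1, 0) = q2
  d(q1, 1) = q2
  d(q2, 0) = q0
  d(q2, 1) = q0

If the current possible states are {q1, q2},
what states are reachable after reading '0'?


Apply transition on '0' from each current state:
  d(q1, 0) = q2
  d(q2, 0) = q0

{q0, q2}


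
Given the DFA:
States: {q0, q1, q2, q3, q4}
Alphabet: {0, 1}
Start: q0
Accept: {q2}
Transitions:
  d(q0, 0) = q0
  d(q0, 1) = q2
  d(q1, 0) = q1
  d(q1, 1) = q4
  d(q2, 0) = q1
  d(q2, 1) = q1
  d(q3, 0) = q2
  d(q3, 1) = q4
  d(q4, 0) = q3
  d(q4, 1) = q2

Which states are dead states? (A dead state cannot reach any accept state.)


Forward reachability from each state:
  q0 -> reaches accept state q2 (live)
  q1 -> reaches accept state q2 (live)
  q2 -> reaches accept state q2 (live)
  q3 -> reaches accept state q2 (live)
  q4 -> reaches accept state q2 (live)

None (all states can reach an accept state)


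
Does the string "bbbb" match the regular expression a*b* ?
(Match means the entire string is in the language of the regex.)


|string| = 4; first = 'b'; last = 'b'

Yes, "bbbb" matches a*b*


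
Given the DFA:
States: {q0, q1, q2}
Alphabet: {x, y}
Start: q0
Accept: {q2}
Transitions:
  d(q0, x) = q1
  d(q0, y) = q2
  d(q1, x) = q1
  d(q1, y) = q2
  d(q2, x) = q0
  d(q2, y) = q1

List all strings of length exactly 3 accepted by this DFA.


All strings of length 3: 8 total
Accepted: 3

"xxy", "yxy", "yyy"


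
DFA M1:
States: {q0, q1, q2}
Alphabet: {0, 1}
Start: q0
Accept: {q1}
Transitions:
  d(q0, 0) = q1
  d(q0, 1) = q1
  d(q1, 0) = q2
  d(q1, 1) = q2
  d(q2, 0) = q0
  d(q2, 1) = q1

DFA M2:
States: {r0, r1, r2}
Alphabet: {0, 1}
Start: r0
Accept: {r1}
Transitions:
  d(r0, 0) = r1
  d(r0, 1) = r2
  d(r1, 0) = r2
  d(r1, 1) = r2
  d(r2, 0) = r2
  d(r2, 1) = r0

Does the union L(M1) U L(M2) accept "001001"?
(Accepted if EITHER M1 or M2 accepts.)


M1: final=q1 accepted=True
M2: final=r0 accepted=False

Yes, union accepts


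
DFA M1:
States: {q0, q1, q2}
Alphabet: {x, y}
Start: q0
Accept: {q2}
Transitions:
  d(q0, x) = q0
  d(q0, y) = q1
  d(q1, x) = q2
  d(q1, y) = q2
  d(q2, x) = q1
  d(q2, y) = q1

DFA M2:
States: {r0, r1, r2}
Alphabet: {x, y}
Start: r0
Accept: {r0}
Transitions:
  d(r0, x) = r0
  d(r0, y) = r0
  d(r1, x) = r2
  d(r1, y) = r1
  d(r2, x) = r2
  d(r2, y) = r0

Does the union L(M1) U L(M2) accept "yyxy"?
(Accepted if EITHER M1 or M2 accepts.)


M1: final=q2 accepted=True
M2: final=r0 accepted=True

Yes, union accepts


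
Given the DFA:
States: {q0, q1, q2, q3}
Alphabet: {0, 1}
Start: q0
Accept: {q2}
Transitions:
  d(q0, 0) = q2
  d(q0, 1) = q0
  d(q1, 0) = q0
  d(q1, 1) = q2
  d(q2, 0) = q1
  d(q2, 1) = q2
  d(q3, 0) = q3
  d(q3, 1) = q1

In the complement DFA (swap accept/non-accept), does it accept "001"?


Trace: q0 -> q2 -> q1 -> q2
Final: q2
Original accept: {q2}
Complement: q2 is in original accept

No, complement rejects (original accepts)


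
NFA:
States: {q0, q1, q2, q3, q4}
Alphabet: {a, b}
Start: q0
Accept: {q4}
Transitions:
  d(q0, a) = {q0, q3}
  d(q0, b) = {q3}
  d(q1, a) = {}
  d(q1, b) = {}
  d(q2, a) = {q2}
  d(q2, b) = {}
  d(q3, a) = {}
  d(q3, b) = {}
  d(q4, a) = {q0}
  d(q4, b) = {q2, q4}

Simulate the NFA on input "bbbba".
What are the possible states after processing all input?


Start: {q0}
  --b--> {q3}
  --b--> {}
  --b--> {}
  --b--> {}
  --a--> {}

{} (empty set, no valid transitions)


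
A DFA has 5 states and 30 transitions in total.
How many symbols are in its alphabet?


Each state has exactly one transition per symbol.
|alphabet| = transitions / states = 30 / 5 = 6

6


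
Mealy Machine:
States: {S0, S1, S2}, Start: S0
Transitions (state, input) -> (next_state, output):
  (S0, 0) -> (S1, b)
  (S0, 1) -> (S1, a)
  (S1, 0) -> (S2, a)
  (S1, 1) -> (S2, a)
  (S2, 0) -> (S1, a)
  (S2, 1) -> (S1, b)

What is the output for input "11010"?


Step-by-step:
  (S0, 1) -> (S1, a)
  (S1, 1) -> (S2, a)
  (S2, 0) -> (S1, a)
  (S1, 1) -> (S2, a)
  (S2, 0) -> (S1, a)

"aaaaa"


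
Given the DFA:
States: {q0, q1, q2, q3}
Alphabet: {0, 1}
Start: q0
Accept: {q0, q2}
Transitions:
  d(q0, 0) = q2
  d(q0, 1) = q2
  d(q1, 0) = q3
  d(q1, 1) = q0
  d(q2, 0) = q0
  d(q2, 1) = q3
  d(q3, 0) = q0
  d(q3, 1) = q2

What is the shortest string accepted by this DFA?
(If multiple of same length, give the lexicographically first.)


BFS by string length (lex-first path to each state shown):
  len 0: q0<-""
Found accept state at length 0.

"" (empty string)


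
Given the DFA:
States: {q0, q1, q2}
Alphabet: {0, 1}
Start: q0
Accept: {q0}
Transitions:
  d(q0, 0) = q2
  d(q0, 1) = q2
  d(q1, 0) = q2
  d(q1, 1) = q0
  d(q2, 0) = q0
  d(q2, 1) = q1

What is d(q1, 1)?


Looking up transition d(q1, 1)

q0


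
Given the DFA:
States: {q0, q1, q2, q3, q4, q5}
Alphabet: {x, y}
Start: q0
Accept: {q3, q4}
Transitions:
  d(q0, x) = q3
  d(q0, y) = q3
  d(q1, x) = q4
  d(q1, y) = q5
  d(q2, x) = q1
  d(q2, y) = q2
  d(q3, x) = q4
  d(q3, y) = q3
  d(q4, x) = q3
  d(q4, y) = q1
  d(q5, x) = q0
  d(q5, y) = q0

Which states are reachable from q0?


BFS from q0:
  layer 0: {q0}
  layer 1: {q3}
  layer 2: {q4}
  layer 3: {q1}
  layer 4: {q5}

{q0, q1, q3, q4, q5}


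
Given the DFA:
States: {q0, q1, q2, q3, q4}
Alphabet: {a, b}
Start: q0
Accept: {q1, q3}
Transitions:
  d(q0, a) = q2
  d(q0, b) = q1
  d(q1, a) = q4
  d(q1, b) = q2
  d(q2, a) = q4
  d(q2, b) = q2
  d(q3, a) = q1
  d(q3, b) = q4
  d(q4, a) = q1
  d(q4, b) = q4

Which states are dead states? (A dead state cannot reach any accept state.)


Forward reachability from each state:
  q0 -> reaches accept state q1 (live)
  q1 -> reaches accept state q1 (live)
  q2 -> reaches accept state q1 (live)
  q3 -> reaches accept state q1 (live)
  q4 -> reaches accept state q1 (live)

None (all states can reach an accept state)


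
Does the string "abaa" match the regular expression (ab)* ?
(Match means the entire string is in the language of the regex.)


|string| = 4; first = 'a'; last = 'a'

No, "abaa" does not match (ab)*


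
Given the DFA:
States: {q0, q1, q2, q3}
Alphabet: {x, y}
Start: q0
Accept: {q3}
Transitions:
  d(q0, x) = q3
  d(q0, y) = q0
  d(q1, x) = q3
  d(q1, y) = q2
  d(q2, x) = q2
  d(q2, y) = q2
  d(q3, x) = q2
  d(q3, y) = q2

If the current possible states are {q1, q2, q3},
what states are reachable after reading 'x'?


Apply transition on 'x' from each current state:
  d(q1, x) = q3
  d(q2, x) = q2
  d(q3, x) = q2

{q2, q3}


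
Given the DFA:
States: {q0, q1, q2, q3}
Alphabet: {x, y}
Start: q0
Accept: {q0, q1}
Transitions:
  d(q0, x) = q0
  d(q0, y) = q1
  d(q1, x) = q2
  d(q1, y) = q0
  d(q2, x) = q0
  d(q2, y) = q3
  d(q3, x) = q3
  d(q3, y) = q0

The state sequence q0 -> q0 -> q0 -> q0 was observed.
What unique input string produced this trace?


Trace back each transition to find the symbol:
  q0 --[x]--> q0
  q0 --[x]--> q0
  q0 --[x]--> q0

"xxx"


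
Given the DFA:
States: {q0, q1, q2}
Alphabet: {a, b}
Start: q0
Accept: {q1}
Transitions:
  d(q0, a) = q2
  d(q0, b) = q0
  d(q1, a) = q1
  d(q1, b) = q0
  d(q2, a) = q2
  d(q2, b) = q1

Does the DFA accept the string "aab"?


Trace: q0 -> q2 -> q2 -> q1
Final state: q1
Accept states: {q1}

Yes, accepted (final state q1 is an accept state)


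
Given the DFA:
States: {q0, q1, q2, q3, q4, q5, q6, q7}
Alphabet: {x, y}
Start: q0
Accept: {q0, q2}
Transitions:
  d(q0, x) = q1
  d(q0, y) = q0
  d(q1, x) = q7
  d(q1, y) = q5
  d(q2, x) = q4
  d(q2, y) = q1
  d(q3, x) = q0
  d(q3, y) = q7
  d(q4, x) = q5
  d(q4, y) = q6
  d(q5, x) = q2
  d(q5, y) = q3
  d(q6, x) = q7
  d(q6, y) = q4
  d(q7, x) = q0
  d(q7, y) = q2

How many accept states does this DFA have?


Accept states listed: {q0, q2}
Counting: q0(1) q2(2)

2


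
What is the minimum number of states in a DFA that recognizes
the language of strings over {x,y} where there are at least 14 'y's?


States: count = 0, 1, ..., 13, and a final '>= 14' state.
Total: 14 + 1 = 15. Accept = '>= 14' state.

15


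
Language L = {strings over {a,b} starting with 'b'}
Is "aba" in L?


first symbol = 'a'

No, "aba" is not in L


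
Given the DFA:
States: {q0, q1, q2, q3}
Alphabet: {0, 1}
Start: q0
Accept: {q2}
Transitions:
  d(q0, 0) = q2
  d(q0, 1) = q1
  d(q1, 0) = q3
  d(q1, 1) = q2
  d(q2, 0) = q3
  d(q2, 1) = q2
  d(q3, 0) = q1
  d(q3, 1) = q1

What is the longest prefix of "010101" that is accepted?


Run the DFA, marking each prefix where the state is accepting:
  "" -> q0 [reject]
  "0" -> q2 [accept]
  "01" -> q2 [accept]
  "010" -> q3 [reject]
  "0101" -> q1 [reject]
  "01010" -> q3 [reject]
  "010101" -> q1 [reject]

"01"


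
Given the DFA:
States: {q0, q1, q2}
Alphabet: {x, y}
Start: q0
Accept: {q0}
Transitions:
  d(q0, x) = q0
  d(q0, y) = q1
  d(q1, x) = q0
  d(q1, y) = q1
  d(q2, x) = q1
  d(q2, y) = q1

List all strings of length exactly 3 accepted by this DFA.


All strings of length 3: 8 total
Accepted: 4

"xxx", "xyx", "yxx", "yyx"


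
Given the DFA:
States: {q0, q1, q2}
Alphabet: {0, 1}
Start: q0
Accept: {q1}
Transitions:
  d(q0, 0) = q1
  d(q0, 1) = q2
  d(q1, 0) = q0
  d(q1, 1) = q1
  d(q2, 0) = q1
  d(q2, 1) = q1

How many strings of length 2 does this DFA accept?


Enumerating all length-2 strings:
  "00" -> q0 [reject]
  "01" -> q1 [accept]
  "10" -> q1 [accept]
  "11" -> q1 [accept]

3 out of 4


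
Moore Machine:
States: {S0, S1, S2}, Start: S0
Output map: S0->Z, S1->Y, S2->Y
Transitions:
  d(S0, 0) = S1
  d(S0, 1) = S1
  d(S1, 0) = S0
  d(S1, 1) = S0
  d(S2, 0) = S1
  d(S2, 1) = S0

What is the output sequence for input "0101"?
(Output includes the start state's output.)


Start: S0 (output Z)
  --0--> S1 (output Y)
  --1--> S0 (output Z)
  --0--> S1 (output Y)
  --1--> S0 (output Z)

"ZYZYZ"


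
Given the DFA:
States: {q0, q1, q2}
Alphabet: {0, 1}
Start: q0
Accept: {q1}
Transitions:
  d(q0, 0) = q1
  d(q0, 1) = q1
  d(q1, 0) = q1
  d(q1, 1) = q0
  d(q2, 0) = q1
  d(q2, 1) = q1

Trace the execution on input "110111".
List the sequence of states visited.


Input: 110111
d(q0, 1) = q1
d(q1, 1) = q0
d(q0, 0) = q1
d(q1, 1) = q0
d(q0, 1) = q1
d(q1, 1) = q0


q0 -> q1 -> q0 -> q1 -> q0 -> q1 -> q0


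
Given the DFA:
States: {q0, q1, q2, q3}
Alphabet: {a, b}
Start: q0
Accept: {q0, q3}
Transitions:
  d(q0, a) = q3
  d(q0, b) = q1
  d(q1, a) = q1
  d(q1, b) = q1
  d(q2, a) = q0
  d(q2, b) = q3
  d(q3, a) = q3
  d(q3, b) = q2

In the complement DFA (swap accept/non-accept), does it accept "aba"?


Trace: q0 -> q3 -> q2 -> q0
Final: q0
Original accept: {q0, q3}
Complement: q0 is in original accept

No, complement rejects (original accepts)


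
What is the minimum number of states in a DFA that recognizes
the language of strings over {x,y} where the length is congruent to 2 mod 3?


States track (length) mod 3.
Need 3 states: one per remainder 0..2; accept = remainder 2.

3


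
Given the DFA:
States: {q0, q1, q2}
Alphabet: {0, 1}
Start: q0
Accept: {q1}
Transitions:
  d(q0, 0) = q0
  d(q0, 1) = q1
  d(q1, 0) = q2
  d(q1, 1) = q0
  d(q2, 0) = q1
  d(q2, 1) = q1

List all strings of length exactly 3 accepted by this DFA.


All strings of length 3: 8 total
Accepted: 4

"001", "100", "101", "111"


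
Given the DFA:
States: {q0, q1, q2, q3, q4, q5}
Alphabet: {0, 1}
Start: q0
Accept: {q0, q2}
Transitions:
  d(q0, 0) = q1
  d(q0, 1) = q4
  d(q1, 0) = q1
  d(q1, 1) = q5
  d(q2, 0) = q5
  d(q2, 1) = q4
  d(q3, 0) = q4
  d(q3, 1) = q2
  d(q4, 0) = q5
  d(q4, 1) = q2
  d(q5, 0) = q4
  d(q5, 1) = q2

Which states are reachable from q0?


BFS from q0:
  layer 0: {q0}
  layer 1: {q1, q4}
  layer 2: {q2, q5}

{q0, q1, q2, q4, q5}


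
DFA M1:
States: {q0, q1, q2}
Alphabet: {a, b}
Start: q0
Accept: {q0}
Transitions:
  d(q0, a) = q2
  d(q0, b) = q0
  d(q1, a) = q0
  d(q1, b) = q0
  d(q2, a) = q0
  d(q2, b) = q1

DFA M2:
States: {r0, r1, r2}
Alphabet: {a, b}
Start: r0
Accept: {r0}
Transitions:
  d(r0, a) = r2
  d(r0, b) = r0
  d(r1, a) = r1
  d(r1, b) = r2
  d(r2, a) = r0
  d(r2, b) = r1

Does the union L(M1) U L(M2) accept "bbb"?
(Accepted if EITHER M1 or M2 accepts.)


M1: final=q0 accepted=True
M2: final=r0 accepted=True

Yes, union accepts


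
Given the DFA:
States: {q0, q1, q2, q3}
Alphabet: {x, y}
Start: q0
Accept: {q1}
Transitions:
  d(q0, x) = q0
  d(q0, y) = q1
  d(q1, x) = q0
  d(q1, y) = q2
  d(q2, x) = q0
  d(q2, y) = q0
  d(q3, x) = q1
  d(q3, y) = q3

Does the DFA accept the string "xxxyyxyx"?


Trace: q0 -> q0 -> q0 -> q0 -> q1 -> q2 -> q0 -> q1 -> q0
Final state: q0
Accept states: {q1}

No, rejected (final state q0 is not an accept state)


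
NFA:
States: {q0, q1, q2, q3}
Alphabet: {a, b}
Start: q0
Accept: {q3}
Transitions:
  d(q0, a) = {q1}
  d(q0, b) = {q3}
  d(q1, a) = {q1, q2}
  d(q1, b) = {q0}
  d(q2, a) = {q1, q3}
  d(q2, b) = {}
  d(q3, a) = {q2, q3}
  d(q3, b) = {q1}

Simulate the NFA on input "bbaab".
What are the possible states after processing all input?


Start: {q0}
  --b--> {q3}
  --b--> {q1}
  --a--> {q1, q2}
  --a--> {q1, q2, q3}
  --b--> {q0, q1}

{q0, q1}


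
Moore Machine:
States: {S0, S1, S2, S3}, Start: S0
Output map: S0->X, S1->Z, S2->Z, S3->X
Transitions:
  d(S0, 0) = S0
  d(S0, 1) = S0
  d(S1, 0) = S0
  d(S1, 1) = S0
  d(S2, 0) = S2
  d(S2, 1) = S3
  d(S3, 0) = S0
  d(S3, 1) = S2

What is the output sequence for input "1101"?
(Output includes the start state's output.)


Start: S0 (output X)
  --1--> S0 (output X)
  --1--> S0 (output X)
  --0--> S0 (output X)
  --1--> S0 (output X)

"XXXXX"


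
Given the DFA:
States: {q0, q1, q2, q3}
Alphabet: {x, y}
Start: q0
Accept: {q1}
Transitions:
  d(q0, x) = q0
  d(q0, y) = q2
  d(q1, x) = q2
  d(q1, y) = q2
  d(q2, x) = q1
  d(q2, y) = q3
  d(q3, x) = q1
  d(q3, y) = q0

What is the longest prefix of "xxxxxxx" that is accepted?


Run the DFA, marking each prefix where the state is accepting:
  "" -> q0 [reject]
  "x" -> q0 [reject]
  "xx" -> q0 [reject]
  "xxx" -> q0 [reject]
  "xxxx" -> q0 [reject]
  "xxxxx" -> q0 [reject]
  "xxxxxx" -> q0 [reject]
  "xxxxxxx" -> q0 [reject]

No prefix is accepted


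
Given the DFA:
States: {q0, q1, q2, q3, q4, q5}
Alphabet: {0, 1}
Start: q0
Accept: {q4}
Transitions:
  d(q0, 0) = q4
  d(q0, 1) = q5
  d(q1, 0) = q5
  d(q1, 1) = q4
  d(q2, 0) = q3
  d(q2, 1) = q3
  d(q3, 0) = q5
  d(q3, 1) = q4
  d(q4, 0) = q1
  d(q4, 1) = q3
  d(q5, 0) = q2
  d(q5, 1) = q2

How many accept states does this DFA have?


Accept states listed: {q4}
Counting: q4(1)

1


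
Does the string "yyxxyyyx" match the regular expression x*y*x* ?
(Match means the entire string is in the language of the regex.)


|string| = 8; first = 'y'; last = 'x'

No, "yyxxyyyx" does not match x*y*x*


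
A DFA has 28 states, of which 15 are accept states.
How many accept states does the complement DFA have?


Complement swaps accept and non-accept states.
28 - 15 = 13

13


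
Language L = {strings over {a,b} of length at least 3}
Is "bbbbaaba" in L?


length = 8

Yes, "bbbbaaba" is in L


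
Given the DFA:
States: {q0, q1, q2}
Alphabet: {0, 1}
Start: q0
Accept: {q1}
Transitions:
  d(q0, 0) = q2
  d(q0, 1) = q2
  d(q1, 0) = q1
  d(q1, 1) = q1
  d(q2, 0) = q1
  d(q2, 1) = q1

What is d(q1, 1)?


Looking up transition d(q1, 1)

q1


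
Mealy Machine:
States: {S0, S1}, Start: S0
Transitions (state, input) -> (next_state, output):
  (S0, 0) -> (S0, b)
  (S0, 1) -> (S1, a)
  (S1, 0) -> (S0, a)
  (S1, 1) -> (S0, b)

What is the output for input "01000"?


Step-by-step:
  (S0, 0) -> (S0, b)
  (S0, 1) -> (S1, a)
  (S1, 0) -> (S0, a)
  (S0, 0) -> (S0, b)
  (S0, 0) -> (S0, b)

"baabb"


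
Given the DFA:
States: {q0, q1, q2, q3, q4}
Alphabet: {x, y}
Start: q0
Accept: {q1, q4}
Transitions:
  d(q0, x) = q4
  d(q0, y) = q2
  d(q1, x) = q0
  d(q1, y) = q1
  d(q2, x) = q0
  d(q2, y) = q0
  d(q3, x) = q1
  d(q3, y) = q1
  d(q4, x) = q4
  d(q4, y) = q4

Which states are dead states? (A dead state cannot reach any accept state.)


Forward reachability from each state:
  q0 -> reaches accept state q4 (live)
  q1 -> reaches accept state q1 (live)
  q2 -> reaches accept state q4 (live)
  q3 -> reaches accept state q1 (live)
  q4 -> reaches accept state q4 (live)

None (all states can reach an accept state)


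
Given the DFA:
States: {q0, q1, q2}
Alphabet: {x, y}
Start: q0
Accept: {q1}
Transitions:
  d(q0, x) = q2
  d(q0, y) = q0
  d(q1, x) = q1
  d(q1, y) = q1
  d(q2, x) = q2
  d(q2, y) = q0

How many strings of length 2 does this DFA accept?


Enumerating all length-2 strings:
  "xx" -> q2 [reject]
  "xy" -> q0 [reject]
  "yx" -> q2 [reject]
  "yy" -> q0 [reject]

0 out of 4


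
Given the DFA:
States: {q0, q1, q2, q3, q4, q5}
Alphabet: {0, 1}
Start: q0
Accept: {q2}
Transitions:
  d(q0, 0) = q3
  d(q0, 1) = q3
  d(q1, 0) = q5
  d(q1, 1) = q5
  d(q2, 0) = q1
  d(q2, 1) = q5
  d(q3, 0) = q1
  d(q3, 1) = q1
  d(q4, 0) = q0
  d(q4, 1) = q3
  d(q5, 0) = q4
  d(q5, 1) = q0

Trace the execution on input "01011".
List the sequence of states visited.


Input: 01011
d(q0, 0) = q3
d(q3, 1) = q1
d(q1, 0) = q5
d(q5, 1) = q0
d(q0, 1) = q3


q0 -> q3 -> q1 -> q5 -> q0 -> q3


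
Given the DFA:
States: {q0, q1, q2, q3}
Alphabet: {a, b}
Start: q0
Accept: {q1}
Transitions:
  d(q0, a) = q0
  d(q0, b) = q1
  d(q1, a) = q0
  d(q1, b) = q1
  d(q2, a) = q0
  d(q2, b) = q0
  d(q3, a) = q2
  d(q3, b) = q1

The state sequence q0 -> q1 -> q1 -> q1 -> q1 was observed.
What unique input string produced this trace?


Trace back each transition to find the symbol:
  q0 --[b]--> q1
  q1 --[b]--> q1
  q1 --[b]--> q1
  q1 --[b]--> q1

"bbbb"


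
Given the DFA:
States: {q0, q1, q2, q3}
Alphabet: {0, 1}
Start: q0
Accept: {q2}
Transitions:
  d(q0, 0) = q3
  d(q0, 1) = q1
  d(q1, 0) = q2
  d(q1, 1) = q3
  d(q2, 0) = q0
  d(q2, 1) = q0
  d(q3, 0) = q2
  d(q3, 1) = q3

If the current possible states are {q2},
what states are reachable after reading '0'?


Apply transition on '0' from each current state:
  d(q2, 0) = q0

{q0}


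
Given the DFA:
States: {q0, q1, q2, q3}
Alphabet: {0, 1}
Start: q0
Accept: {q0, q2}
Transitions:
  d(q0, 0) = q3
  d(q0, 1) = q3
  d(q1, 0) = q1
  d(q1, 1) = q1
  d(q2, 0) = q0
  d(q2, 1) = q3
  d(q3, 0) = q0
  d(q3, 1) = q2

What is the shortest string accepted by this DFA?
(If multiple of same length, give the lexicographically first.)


BFS by string length (lex-first path to each state shown):
  len 0: q0<-""
Found accept state at length 0.

"" (empty string)


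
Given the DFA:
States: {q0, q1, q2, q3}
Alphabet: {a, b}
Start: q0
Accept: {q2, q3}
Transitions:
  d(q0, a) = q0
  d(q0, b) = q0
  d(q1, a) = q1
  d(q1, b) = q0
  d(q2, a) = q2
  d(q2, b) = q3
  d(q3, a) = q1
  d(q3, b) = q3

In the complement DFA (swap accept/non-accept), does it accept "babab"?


Trace: q0 -> q0 -> q0 -> q0 -> q0 -> q0
Final: q0
Original accept: {q2, q3}
Complement: q0 is not in original accept

Yes, complement accepts (original rejects)


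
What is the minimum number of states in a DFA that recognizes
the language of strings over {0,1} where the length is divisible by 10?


States track (length) mod 10.
Need 10 states: one per remainder 0..9; accept = remainder 0.

10
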